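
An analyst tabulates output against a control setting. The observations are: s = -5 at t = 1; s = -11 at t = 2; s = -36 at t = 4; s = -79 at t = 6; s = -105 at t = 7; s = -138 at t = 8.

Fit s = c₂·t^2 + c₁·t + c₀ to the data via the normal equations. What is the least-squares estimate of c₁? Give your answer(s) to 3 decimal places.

c₁ = 0.343

Compute the Gram sums: Σt^2·t^2 = 8066, Σt^2·t = 1144, Σt^2 = 170, Σt·t = 170, Σt = 28, Σ1 = 6.
And Σt^2·s = -17446, Σt·s = -2484, Σs = -374.
Normal equations: [[8066, 1144, 170]; [1144, 170, 28]; [170, 28, 6]]·[c₂, c₁, c₀]ᵀ = [-17446, -2484, -374]ᵀ.
Row-reducing yields c₂ = -3893/1815, c₁ = 622/1815, c₀ = -1912/605.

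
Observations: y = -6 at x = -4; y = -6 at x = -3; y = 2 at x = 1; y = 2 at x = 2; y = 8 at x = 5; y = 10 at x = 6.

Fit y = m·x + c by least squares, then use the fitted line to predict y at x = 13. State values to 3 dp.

The normal equations are: 91·m + 7·c = 148;  7·m + 6·c = 10.
Determinant 91·6 − 7² = 497.
m = (148·6 − 7·10)/497 = 818/497; c = (91·10 − 7·148)/497 = -18/71.
At x = 13: ŷ = (818/497)·(13) + (-18/71)·(1) = 148/7.

ŷ = 21.143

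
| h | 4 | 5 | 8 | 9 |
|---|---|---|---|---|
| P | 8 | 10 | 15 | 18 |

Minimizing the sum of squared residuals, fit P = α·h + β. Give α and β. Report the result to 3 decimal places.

Setting ∂/∂α … = 0 gives: 186·α + 26·β = 364;  26·α + 4·β = 51.
(Σh·h = 186, Σh = 26, Σ1 = 4, Σh·P = 364, ΣP = 51.)
Determinant 186·4 − 26² = 68.
α = (364·4 − 26·51)/68 = 65/34; β = (186·51 − 26·364)/68 = 11/34.

α = 1.912, β = 0.324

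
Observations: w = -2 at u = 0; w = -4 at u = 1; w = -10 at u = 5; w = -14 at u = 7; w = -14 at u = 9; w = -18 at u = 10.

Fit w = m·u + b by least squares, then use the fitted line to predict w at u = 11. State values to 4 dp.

ŵ = -18.7891

Forming AᵀA = [[256, 32]; [32, 6]] and Aᵀw = [-458, -62]ᵀ gives AᵀA·[m, b]ᵀ = Aᵀw.
Δ = 256·6 − 32² = 512.
m = ((-458)·6 − 32·(-62))/512 = -191/128; b = (256·(-62) − 32·(-458))/512 = -19/8.
At u = 11: ŵ = (-191/128)·(11) + (-19/8)·(1) = -2405/128.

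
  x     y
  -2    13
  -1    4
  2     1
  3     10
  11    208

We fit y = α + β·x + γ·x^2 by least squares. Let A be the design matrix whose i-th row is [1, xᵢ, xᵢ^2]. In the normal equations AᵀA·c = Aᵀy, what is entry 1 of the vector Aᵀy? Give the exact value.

Entry 1 ↔ basis 1, so (Aᵀy)_{1} = Σᵢ yᵢ = (1)·(13) + (1)·(4) + (1)·(1) + (1)·(10) + (1)·(208) = 236.

236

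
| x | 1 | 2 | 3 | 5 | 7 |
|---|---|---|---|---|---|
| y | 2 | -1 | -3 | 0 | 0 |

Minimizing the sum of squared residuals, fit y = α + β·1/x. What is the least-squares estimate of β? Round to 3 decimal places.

β = 2.889

Forming AᵀA = [[5, 457/210]; [457/210, 62689/44100]] and Aᵀy = [-2, 1/2]ᵀ gives AᵀA·[α, β]ᵀ = Aᵀy.
Eliminating β: (62689/44100)·(row 1) − (457/210)·(row 2) gives (26149/11025)·α = (62689/44100)·(-2) − (457/210)·(1/2) = -173363/44100, so α = -173363/104596.
Then β = ((1/2) − (457/210)·(-173363/104596))/(62689/44100) = 151095/52298.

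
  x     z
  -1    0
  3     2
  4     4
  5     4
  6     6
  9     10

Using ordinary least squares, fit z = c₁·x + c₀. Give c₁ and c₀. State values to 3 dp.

From the data, Σx·x = 168, Σx = 26, Σ1 = 6.
Right-hand side: Σx·z = 168, Σz = 26.
MᵀM·[c₁, c₀]ᵀ = Mᵀz becomes [[168, 26]; [26, 6]]·[c₁, c₀]ᵀ = [168, 26]ᵀ.
Eliminating c₀: 6·(row 1) − 26·(row 2) gives 332·c₁ = 6·168 − 26·26 = 332, so c₁ = 1.
Then c₀ = (26 − 26·1)/6 = 0.

c₁ = 1.000, c₀ = 0.000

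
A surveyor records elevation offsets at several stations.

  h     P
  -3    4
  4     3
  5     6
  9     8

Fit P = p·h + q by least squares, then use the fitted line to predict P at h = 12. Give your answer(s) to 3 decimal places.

P̂ = 7.816

Forming MᵀM = [[131, 15]; [15, 4]] and MᵀP = [102, 21]ᵀ gives MᵀM·[p, q]ᵀ = MᵀP.
det = 131·4 − 15² = 299.
p = (102·4 − 15·21)/299 = 93/299; q = (131·21 − 15·102)/299 = 1221/299.
At h = 12: P̂ = (93/299)·(12) + (1221/299)·(1) = 2337/299.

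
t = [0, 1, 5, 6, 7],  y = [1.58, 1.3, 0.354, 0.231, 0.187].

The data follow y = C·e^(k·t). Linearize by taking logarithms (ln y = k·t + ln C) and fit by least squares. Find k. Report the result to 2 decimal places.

k = -0.32

Linearized form: ln y = k·t + ln C. From the 5 transformed points,
AᵀA = [[111.0000, 19.0000]; [19.0000, 5]], rhs = [-25.4585, -3.4607]ᵀ  (here Σt = 19.0000, Σ(t)² = 111.0000, Σln y = -3.4607, Σt·ln y = -25.4585).
Solving (det = 194.0000): k = -0.31722, ln C = 0.51329.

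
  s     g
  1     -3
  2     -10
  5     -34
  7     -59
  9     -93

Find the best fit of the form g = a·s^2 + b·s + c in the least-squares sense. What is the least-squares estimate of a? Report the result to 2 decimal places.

Entries of MᵀM: Σs^2·s^2 = 9604, Σs^2·s = 1206, Σs^2 = 160, Σs·s = 160, Σs = 24, Σ1 = 5.
Moment sums: Σs^2·g = -11317, Σs·g = -1443, Σg = -199.
So MᵀM·[a, b, c]ᵀ = Mᵀg: [[9604, 1206, 160]; [1206, 160, 24]; [160, 24, 5]]·[a, b, c]ᵀ = [-11317, -1443, -199]ᵀ.
Inverting the 3×3 Gram matrix, [a, b, c]ᵀ = [-20147/22598, -49083/22598, -9549/11299]ᵀ.

a = -0.89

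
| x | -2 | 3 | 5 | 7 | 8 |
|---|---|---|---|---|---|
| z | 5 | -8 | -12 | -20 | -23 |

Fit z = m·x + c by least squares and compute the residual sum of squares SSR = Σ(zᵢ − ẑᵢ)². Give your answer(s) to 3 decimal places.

Entries of AᵀA: Σx·x = 151, Σx = 21, Σ1 = 5.
Moment sums: Σx·z = -418, Σz = -58.
Determinant 151·5 − 21² = 314.
m = ((-418)·5 − 21·(-58))/314 = -436/157; c = (151·(-58) − 21·(-418))/314 = 10/157.
Residuals: -97/157, 42/157, 286/157, -98/157, -133/157; SSR = 766/157.

SSR = 4.879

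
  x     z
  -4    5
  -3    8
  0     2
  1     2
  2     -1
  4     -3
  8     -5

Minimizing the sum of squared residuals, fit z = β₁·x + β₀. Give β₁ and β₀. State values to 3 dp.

β₁ = -1.042, β₀ = 2.334

Compute the Gram sums: Σx·x = 110, Σx = 8, Σ1 = 7.
And Σx·z = -96, Σz = 8.
Normal equations: [[110, 8]; [8, 7]]·[β₁, β₀]ᵀ = [-96, 8]ᵀ.
det = 110·7 − 8² = 706.
β₁ = ((-96)·7 − 8·8)/706 = -368/353; β₀ = (110·8 − 8·(-96))/706 = 824/353.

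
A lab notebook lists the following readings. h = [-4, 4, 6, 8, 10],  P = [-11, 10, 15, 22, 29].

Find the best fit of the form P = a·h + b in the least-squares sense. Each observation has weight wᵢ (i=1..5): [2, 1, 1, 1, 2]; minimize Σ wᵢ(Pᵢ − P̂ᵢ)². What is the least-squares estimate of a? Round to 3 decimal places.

a = 2.818

Normal-equation sums: Σwᵢ·h·h = 348, Σwᵢ·h = 30, Σwᵢ·1 = 7.
Moment sums: Σwᵢ·h·P = 974, Σwᵢ·P = 83.
So XᵀWX·[a, b]ᵀ = XᵀWP: [[348, 30]; [30, 7]]·[a, b]ᵀ = [974, 83]ᵀ.
Determinant 348·7 − 30² = 1536.
a = (974·7 − 30·83)/1536 = 541/192; b = (348·83 − 30·974)/1536 = -7/32.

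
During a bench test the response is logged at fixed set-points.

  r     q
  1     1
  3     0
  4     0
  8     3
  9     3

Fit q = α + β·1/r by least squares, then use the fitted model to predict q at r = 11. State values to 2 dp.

From the data, Σ1 = 5, Σ1/r = 131/72, Σ1/r·1/r = 6229/5184.
Moment sums: Σq = 7, Σ1/r·q = 41/24.
So AᵀA·[α, β]ᵀ = Aᵀq: [[5, 131/72]; [131/72, 6229/5184]]·[α, β]ᵀ = [7, 41/24]ᵀ.
Determinant 5·(6229/5184) − (131/72)² = 437/162.
α = (7·(6229/5184) − (131/72)·(41/24))/(437/162) = 13745/6992; β = (5·(41/24) − (131/72)·7)/(437/162) = -1359/874.
At r = 11: q̂ = (13745/6992)·(1) + (-1359/874)·(1/11) = 6101/3344.

q̂ = 1.82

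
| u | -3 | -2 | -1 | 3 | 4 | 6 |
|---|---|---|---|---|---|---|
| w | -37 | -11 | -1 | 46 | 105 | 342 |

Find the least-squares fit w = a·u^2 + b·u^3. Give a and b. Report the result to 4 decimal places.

a = 0.4650, b = 1.5083

Entries of MᵀM: Σu^2·u^2 = 1731, Σu^2·u^3 = 8767, Σu^3·u^3 = 52275.
Right-hand side: Σu^2·w = 14028, Σu^3·w = 82922.
Determinant 1731·52275 − 8767² = 13627736.
a = (14028·52275 − 8767·82922)/13627736 = 3168263/6813868; b = (1731·82922 − 8767·14028)/13627736 = 10277253/6813868.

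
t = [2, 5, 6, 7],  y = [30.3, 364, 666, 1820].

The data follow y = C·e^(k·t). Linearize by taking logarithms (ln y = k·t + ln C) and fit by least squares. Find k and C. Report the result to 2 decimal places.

k = 0.81, C = 6.05

Taking logs, ln y = k·t + ln C, so regress ln y on t.
XᵀX = [[114.0000, 20.0000]; [20.0000, 4]], rhs = [127.8619, 23.3162]ᵀ  (here Σt = 20.0000, Σ(t)² = 114.0000, Σln y = 23.3162, Σt·ln y = 127.8619).
Solving (det = 56.0000): k = 0.80579, ln C = 1.80011, so C = exp(1.80011) = 6.05029.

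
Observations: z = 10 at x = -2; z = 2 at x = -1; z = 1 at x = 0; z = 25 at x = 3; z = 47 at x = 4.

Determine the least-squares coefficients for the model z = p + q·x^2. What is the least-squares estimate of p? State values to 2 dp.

p = -0.55

The normal system MᵀM·[p, q]ᵀ = Mᵀz is [[5, 30]; [30, 354]]·[p, q]ᵀ = [85, 1019]ᵀ.
Δ = 5·354 − 30² = 870.
p = (85·354 − 30·1019)/870 = -16/29; q = (5·1019 − 30·85)/870 = 509/174.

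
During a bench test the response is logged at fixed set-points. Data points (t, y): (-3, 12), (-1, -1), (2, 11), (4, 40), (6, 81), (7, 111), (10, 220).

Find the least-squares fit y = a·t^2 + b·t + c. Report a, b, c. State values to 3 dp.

a = 2.028, b = 1.779, c = -0.921

Setting ∂/∂a … = 0 gives: 14051·a + 1603·b + 215·c = 31146;  1603·a + 215·b + 25·c = 3610;  215·a + 25·b + 7·c = 474.
(Σt^2·t^2 = 14051, Σt^2·t = 1603, Σt^2 = 215, Σt·t = 215, Σt = 25, Σ1 = 7, Σt^2·y = 31146, Σt·y = 3610, Σy = 474.)
Inverting the 3×3 Gram matrix, [a, b, c]ᵀ = [847330/417873, 743596/417873, -128288/139291]ᵀ.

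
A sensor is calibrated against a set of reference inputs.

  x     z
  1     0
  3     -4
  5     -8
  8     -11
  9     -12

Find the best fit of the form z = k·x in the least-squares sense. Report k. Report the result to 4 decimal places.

k = -1.3778

Entries of MᵀM: Σx·x = 180.
And Σx·z = -248.
Hence k = -248 / 180 ≈ -1.37778.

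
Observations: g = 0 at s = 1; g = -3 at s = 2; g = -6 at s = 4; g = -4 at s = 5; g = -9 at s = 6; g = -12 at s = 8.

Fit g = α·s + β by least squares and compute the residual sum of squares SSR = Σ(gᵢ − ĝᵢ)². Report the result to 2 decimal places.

SSR = 10.12

Sums needed: Σs·s = 146, Σs = 26, Σ1 = 6.
Moment sums: Σs·g = -200, Σg = -34.
Normal equations: [[146, 26]; [26, 6]]·[α, β]ᵀ = [-200, -34]ᵀ.
Eliminating β: 6·(row 1) − 26·(row 2) gives 200·α = 6·(-200) − 26·(-34) = -316, so α = -79/50.
Then β = ((-34) − 26·(-79/50))/6 = 59/50.
Residuals: 2/5, -51/50, -43/50, 68/25, -7/10, -27/50; SSR = 253/25.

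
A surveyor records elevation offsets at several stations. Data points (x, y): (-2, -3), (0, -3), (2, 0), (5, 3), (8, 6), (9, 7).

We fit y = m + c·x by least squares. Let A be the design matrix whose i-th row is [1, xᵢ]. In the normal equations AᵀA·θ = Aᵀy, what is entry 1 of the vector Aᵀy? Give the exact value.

Entry 1 ↔ basis 1, so (Aᵀy)_{1} = Σᵢ yᵢ = (1)·(-3) + (1)·(-3) + (1)·(0) + (1)·(3) + (1)·(6) + (1)·(7) = 10.

10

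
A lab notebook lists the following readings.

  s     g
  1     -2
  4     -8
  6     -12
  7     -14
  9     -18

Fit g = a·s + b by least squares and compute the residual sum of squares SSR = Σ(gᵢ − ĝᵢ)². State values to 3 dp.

SSR = 0.000

Setting ∂/∂a … = 0 gives: 183·a + 27·b = -366;  27·a + 5·b = -54.
(Σs·s = 183, Σs = 27, Σ1 = 5, Σs·g = -366, Σg = -54.)
det = 183·5 − 27² = 186.
a = ((-366)·5 − 27·(-54))/186 = -2; b = (183·(-54) − 27·(-366))/186 = 0.
Residuals: 0, 0, 0, 0, 0; SSR = 0.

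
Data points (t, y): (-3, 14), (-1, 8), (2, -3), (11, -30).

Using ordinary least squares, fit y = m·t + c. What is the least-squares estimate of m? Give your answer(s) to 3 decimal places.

m = -3.148

Sums needed: Σt·t = 135, Σt = 9, Σ1 = 4.
Moment sums: Σt·y = -386, Σy = -11.
So XᵀX·[m, c]ᵀ = Xᵀy: [[135, 9]; [9, 4]]·[m, c]ᵀ = [-386, -11]ᵀ.
Eliminating c: 4·(row 1) − 9·(row 2) gives 459·m = 4·(-386) − 9·(-11) = -1445, so m = -85/27.
Then c = ((-11) − 9·(-85/27))/4 = 13/3.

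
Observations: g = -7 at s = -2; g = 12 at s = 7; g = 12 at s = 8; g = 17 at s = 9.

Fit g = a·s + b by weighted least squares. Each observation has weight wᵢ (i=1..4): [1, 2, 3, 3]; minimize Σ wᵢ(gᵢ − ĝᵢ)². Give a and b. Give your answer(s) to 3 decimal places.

a = 2.094, b = -3.101

Compute the Gram sums: Σwᵢ·s·s = 537, Σwᵢ·s = 63, Σwᵢ·1 = 9.
And Σwᵢ·s·g = 929, Σwᵢ·g = 104.
Eliminating b: 9·(row 1) − 63·(row 2) gives 864·a = 9·929 − 63·104 = 1809, so a = 67/32.
Then b = (104 − 63·(67/32))/9 = -893/288.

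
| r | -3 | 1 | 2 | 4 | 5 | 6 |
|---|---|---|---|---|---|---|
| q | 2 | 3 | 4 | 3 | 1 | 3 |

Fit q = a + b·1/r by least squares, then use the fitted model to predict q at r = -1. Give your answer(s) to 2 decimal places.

q̂ = 1.28

Entries of MᵀM: Σ1 = 6, Σ1/r = 107/60, Σ1/r·1/r = 5369/3600.
For Mᵀq: Σq = 16, Σ1/r·q = 347/60.
So MᵀM·[a, b]ᵀ = Mᵀq: [[6, 107/60]; [107/60, 5369/3600]]·[a, b]ᵀ = [16, 347/60]ᵀ.
Eliminating b: (5369/3600)·(row 1) − (107/60)·(row 2) gives (4153/720)·a = (5369/3600)·16 − (107/60)·(347/60) = 1951/144, so a = 9755/4153.
Then b = ((347/60) − (107/60)·(9755/4153))/(5369/3600) = 4440/4153.
At r = -1: q̂ = (9755/4153)·(1) + (4440/4153)·(-1) = 5315/4153.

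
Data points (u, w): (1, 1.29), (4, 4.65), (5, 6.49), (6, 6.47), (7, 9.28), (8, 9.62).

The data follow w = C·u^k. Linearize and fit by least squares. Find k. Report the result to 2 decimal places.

Linearized form: ln w = k·ln u + ln C. From the 6 transformed points,
Σln u = 8.8128, Σ(ln u)² = 15.8331, Σln w = 10.0207, Σln u·ln w = 17.5289.
Equations: 15.8331·k + 8.8128·ln C = 17.5289;  8.8128·k + 6·ln C = 10.0207.
Solving (det = 17.3327): k = 0.97290, ln C = 0.24111.

k = 0.97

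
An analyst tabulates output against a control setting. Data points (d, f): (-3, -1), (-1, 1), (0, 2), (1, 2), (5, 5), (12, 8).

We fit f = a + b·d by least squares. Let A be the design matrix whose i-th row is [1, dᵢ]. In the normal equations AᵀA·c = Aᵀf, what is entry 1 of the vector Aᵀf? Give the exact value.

Entry 1 ↔ basis 1, so (Aᵀf)_{1} = Σᵢ fᵢ = (1)·(-1) + (1)·(1) + (1)·(2) + (1)·(2) + (1)·(5) + (1)·(8) = 17.

17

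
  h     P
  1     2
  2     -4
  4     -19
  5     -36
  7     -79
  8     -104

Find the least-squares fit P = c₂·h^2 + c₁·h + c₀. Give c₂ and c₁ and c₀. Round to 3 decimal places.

Forming XᵀX = [[7395, 1053, 159]; [1053, 159, 27]; [159, 27, 6]] and XᵀP = [-11745, -1647, -240]ᵀ gives XᵀX·[c₂, c₁, c₀]ᵀ = XᵀP.
Row-reducing yields c₂ = -47/24, c₁ = 501/200, c₀ = 187/300.

c₂ = -1.958, c₁ = 2.505, c₀ = 0.623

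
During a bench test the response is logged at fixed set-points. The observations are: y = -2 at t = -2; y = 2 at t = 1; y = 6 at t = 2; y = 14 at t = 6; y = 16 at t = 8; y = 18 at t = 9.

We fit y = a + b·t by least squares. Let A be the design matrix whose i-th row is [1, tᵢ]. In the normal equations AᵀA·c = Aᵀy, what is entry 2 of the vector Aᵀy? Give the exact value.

392

Entry 2 ↔ basis t, so (Aᵀy)_{2} = Σᵢ (t)·yᵢ = (-2)·(-2) + (1)·(2) + (2)·(6) + (6)·(14) + (8)·(16) + (9)·(18) = 392.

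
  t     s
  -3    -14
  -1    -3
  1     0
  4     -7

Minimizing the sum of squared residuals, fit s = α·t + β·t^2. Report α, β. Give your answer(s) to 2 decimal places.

AᵀA·[α, β]ᵀ = Aᵀs reads: 27·α + 37·β = 17;  37·α + 339·β = -241.
Determinant 27·339 − 37² = 7784.
α = (17·339 − 37·(-241))/7784 = 1835/973; β = (27·(-241) − 37·17)/7784 = -892/973.

α = 1.89, β = -0.92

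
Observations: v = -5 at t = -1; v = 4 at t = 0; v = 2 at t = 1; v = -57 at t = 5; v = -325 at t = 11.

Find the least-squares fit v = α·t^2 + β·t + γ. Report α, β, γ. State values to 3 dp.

With design matrix M, MᵀM = [[15268, 1456, 148]; [1456, 148, 16]; [148, 16, 5]] and Mᵀv = [-40753, -3853, -381]ᵀ.
Solving the 3×3 system (Gaussian elimination) gives α = -110739/36988, β = 117469/36988, γ = 20872/9247.

α = -2.994, β = 3.176, γ = 2.257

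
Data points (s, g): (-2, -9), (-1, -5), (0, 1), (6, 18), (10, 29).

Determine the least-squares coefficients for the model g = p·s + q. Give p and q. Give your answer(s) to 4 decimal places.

MᵀM·[p, q]ᵀ = Mᵀg reads: 141·p + 13·q = 421;  13·p + 5·q = 34.
Determinant 141·5 − 13² = 536.
p = (421·5 − 13·34)/536 = 1663/536; q = (141·34 − 13·421)/536 = -679/536.

p = 3.1026, q = -1.2668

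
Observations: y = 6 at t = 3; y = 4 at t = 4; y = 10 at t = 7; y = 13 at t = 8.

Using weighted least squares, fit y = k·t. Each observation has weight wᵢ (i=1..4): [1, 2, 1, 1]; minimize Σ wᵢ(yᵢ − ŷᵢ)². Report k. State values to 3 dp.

Normal-equation sums: Σwᵢ·t·t = 154.
And Σwᵢ·t·y = 224.
Normal equations: [[154]]·[k]ᵀ = [224]ᵀ.
Hence k = 224 / 154 ≈ 1.45455.

k = 1.455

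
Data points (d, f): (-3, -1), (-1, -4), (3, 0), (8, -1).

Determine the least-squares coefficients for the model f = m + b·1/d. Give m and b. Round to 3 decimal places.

Entries of MᵀM: Σ1 = 4, Σ1/d = -7/8, Σ1/d·1/d = 713/576.
Moment sums: Σf = -6, Σ1/d·f = 101/24.
Eliminating b: (713/576)·(row 1) − (-7/8)·(row 2) gives (2411/576)·m = (713/576)·(-6) − (-7/8)·(101/24) = -719/192, so m = -2157/2411.
Then b = ((101/24) − (-7/8)·(-2157/2411))/(713/576) = 6672/2411.

m = -0.895, b = 2.767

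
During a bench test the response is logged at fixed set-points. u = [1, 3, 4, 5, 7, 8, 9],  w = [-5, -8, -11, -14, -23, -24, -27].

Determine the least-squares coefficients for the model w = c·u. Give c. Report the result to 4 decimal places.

Entries of MᵀM: Σu·u = 245.
And Σu·w = -739.
So MᵀM·[c]ᵀ = Mᵀw: [[245]]·[c]ᵀ = [-739]ᵀ.
c = (-739)/245 = -3.01633.

c = -3.0163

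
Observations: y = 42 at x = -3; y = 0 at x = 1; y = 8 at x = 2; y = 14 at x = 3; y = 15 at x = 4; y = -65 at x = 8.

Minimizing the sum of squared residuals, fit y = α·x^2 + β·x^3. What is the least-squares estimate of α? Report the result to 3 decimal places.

AᵀA·[α, β]ᵀ = Aᵀy reads: 4531·α + 33825·β = -3384;  33825·α + 267763·β = -33012.
(Σx^2·x^2 = 4531, Σx^2·x^3 = 33825, Σx^3·x^3 = 267763, Σx^2·y = -3384, Σx^3·y = -33012.)
Δ = 4531·267763 − 33825² = 69103528.
α = ((-3384)·267763 − 33825·(-33012))/69103528 = 4048479/1328914; β = (4531·(-33012) − 33825·(-3384))/69103528 = -675261/1328914.

α = 3.046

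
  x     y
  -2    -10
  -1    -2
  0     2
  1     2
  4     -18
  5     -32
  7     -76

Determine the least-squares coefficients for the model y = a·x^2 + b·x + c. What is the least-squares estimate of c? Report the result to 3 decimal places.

c = 2.473

Forming AᵀA = [[3300, 524, 96]; [524, 96, 14]; [96, 14, 7]] and Aᵀy = [-4852, -740, -134]ᵀ gives AᵀA·[a, b, c]ᵀ = Aᵀy.
Solving the 3×3 system (Gaussian elimination) gives a = -21117/10784, b = 28247/10784, c = 13337/5392.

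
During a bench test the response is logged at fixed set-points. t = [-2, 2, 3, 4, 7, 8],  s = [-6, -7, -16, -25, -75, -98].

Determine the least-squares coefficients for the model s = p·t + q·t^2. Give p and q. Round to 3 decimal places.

p = -0.408, q = -1.479

Normal-equation sums: Σt·t = 146, Σt·t^2 = 946, Σt^2·t^2 = 6866.
Right-hand side: Σt·s = -1459, Σt^2·s = -10543.
Δ = 146·6866 − 946² = 107520.
p = ((-1459)·6866 − 946·(-10543))/107520 = -5477/13440; q = (146·(-10543) − 946·(-1459))/107520 = -19883/13440.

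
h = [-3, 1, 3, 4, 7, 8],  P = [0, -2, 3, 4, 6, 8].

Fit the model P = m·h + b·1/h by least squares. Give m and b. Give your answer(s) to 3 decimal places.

m = 0.999, b = -3.130

Normal-equation sums: Σh·h = 148, Σh·1/h = 6, Σ1/h·1/h = 37277/28224.
Moment sums: Σh·P = 129, Σ1/h·P = 13/7.
Δ = 148·(37277/28224) − 6² = 1125233/7056.
m = (129·(37277/28224) − 6·(13/7))/(1125233/7056) = 4494237/4500932; b = (148·(13/7) − 6·129)/(1125233/7056) = -3521952/1125233.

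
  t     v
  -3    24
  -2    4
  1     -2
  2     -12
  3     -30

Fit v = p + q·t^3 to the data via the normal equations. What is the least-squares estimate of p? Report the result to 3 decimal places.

Setting ∂/∂p … = 0 gives: 5·p + 1·q = -16;  1·p + 1587·q = -1588.
det = 5·1587 − 1² = 7934.
p = ((-16)·1587 − 1·(-1588))/7934 = -11902/3967; q = (5·(-1588) − 1·(-16))/7934 = -3962/3967.

p = -3.000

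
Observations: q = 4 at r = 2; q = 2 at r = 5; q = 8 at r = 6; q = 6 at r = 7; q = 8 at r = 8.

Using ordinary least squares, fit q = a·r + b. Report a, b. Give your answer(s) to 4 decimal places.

a = 0.7170, b = 1.5849

Sums needed: Σr·r = 178, Σr = 28, Σ1 = 5.
And Σr·q = 172, Σq = 28.
So XᵀX·[a, b]ᵀ = Xᵀq: [[178, 28]; [28, 5]]·[a, b]ᵀ = [172, 28]ᵀ.
Δ = 178·5 − 28² = 106.
a = (172·5 − 28·28)/106 = 38/53; b = (178·28 − 28·172)/106 = 84/53.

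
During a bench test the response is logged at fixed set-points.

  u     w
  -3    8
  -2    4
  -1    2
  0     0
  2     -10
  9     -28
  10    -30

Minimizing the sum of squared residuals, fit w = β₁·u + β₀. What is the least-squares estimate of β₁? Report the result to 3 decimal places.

β₁ = -2.938

Setting ∂/∂β₁ … = 0 gives: 199·β₁ + 15·β₀ = -606;  15·β₁ + 7·β₀ = -54.
Eliminating β₀: 7·(row 1) − 15·(row 2) gives 1168·β₁ = 7·(-606) − 15·(-54) = -3432, so β₁ = -429/146.
Then β₀ = ((-54) − 15·(-429/146))/7 = -207/146.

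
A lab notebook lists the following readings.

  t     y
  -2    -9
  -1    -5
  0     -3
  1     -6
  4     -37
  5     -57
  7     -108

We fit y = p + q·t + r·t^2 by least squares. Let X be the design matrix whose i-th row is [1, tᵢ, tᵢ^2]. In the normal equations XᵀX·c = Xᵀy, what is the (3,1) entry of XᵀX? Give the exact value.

96

Row 3 ↔ basis t^2, column 1 ↔ basis 1, so (XᵀX)_{3,1} = Σᵢ t^2 = (4)·(1) + (1)·(1) + (0)·(1) + (1)·(1) + (16)·(1) + (25)·(1) + (49)·(1) = 96.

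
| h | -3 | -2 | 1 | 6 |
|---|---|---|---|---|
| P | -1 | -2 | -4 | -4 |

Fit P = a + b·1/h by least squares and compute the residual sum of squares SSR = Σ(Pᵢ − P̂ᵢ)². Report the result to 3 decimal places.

Sums needed: Σ1 = 4, Σ1/h = 1/3, Σ1/h·1/h = 25/18.
For AᵀP: ΣP = -11, Σ1/h·P = -10/3.
Normal equations: [[4, 1/3]; [1/3, 25/18]]·[a, b]ᵀ = [-11, -10/3]ᵀ.
Determinant 4·(25/18) − (1/3)² = 49/9.
a = ((-11)·(25/18) − (1/3)·(-10/3))/(49/9) = -255/98; b = (4·(-10/3) − (1/3)·(-11))/(49/9) = -87/49.
Residuals: 99/98, -2/7, 37/98, -54/49; SSR = 241/98.

SSR = 2.459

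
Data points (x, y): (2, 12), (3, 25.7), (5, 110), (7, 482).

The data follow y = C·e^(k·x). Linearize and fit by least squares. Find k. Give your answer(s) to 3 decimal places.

k = 0.737

Let Y = ln y. Fitting Y = k·x + ln C by least squares:
XᵀX = [[87.0000, 17.0000]; [17.0000, 4]], rhs = [81.4573, 16.6098]ᵀ  (here Σx = 17.0000, Σ(x)² = 87.0000, Σln y = 16.6098, Σx·ln y = 81.4573).
Δ = 87.0000·4 − (17.0000)² = 59.0000; k = (81.4573·4 − 17.0000·16.6098)/59.0000 = 0.73665, ln C = (87.0000·16.6098 − 17.0000·81.4573)/59.0000 = 1.02170.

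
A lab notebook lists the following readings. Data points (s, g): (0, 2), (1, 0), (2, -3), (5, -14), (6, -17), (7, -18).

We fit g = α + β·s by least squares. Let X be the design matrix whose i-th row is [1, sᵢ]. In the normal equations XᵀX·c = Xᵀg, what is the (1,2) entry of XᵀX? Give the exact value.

Row 1 ↔ basis 1, column 2 ↔ basis s, so (XᵀX)_{1,2} = Σᵢ s = (1)·(0) + (1)·(1) + (1)·(2) + (1)·(5) + (1)·(6) + (1)·(7) = 21.

21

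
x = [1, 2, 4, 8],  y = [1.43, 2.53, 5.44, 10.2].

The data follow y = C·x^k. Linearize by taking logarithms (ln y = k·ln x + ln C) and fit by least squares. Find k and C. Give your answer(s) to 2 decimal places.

k = 0.96, C = 1.39

Let Y = ln y. Fitting Y = k·ln x + ln C by least squares:
Σln x = 4.1589, Σ(ln x)² = 6.7263, Σln y = 5.3021, Σln x·ln y = 7.8207.
Normal system: [[6.7263, 4.1589]; [4.1589, 4]]·[k, ln C]ᵀ = [7.8207, 5.3021]ᵀ.
Δ = 6.7263·4 − (4.1589)² = 9.6091; k = (7.8207·4 − 4.1589·5.3021)/9.6091 = 0.96079, ln C = (6.7263·5.3021 − 4.1589·7.8207)/9.6091 = 0.32656, so C = exp(0.32656) = 1.38619.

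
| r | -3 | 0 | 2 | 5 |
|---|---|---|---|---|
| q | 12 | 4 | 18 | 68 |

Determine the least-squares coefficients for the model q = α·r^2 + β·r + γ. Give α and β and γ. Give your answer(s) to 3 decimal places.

α = 1.933, β = 3.133, γ = 4.000

Sums needed: Σr^2·r^2 = 722, Σr^2·r = 106, Σr^2 = 38, Σr·r = 38, Σr = 4, Σ1 = 4.
And Σr^2·q = 1880, Σr·q = 340, Σq = 102.
So AᵀA·[α, β, γ]ᵀ = Aᵀq: [[722, 106, 38]; [106, 38, 4]; [38, 4, 4]]·[α, β, γ]ᵀ = [1880, 340, 102]ᵀ.
Inverting the 3×3 Gram matrix, [α, β, γ]ᵀ = [29/15, 47/15, 4]ᵀ.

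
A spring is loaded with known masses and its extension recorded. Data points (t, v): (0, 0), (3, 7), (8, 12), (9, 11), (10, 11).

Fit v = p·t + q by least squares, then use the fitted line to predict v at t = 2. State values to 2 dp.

v̂ = 3.88

Entries of XᵀX: Σt·t = 254, Σt = 30, Σ1 = 5.
And Σt·v = 326, Σv = 41.
Determinant 254·5 − 30² = 370.
p = (326·5 − 30·41)/370 = 40/37; q = (254·41 − 30·326)/370 = 317/185.
At t = 2: v̂ = (40/37)·(2) + (317/185)·(1) = 717/185.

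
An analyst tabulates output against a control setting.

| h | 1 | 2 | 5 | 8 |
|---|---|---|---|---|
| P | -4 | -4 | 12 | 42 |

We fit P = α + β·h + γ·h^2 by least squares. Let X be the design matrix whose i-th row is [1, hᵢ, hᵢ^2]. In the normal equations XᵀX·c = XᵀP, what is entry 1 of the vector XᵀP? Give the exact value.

46

Entry 1 ↔ basis 1, so (XᵀP)_{1} = Σᵢ Pᵢ = (1)·(-4) + (1)·(-4) + (1)·(12) + (1)·(42) = 46.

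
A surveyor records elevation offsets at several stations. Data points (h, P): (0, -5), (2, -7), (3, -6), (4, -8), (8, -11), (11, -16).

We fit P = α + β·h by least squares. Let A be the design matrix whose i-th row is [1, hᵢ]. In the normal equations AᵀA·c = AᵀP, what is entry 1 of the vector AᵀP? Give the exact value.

-53

Entry 1 ↔ basis 1, so (AᵀP)_{1} = Σᵢ Pᵢ = (1)·(-5) + (1)·(-7) + (1)·(-6) + (1)·(-8) + (1)·(-11) + (1)·(-16) = -53.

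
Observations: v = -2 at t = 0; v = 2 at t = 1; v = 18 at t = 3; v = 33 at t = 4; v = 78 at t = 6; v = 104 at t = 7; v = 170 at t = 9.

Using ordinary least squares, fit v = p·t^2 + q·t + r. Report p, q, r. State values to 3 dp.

p = 2.035, q = 0.834, r = -1.828

Entries of XᵀX: Σt^2·t^2 = 10596, Σt^2·t = 1380, Σt^2 = 192, Σt·t = 192, Σt = 30, Σ1 = 7.
Moment sums: Σt^2·v = 22366, Σt·v = 2914, Σv = 403.
Normal equations: [[10596, 1380, 192]; [1380, 192, 30]; [192, 30, 7]]·[p, q, r]ᵀ = [22366, 2914, 403]ᵀ.
Inverting the 3×3 Gram matrix, [p, q, r]ᵀ = [5471/2688, 747/896, -117/64]ᵀ.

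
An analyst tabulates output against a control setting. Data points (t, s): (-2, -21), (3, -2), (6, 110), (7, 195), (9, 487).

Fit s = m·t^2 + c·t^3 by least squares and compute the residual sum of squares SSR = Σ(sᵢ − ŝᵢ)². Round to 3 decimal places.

Setting ∂/∂m … = 0 gives: 10355·m + 83843·c = 52860;  83843·m + 696539·c = 445782.
(Σt^2·t^2 = 10355, Σt^2·t^3 = 83843, Σt^3·t^3 = 696539, Σt^2·s = 52860, Σt^3·s = 445782.)
Determinant 10355·696539 − 83843² = 183012696.
m = (52860·696539 − 83843·445782)/183012696 = -3436103/1129708; c = (10355·445782 − 83843·52860)/183012696 = 1136615/1129708.
Residuals: -221634/282427, -1011547/564854, 614687/282427, -598419/564854, -25049/282427; SSR = 5473431/564854.

SSR = 9.690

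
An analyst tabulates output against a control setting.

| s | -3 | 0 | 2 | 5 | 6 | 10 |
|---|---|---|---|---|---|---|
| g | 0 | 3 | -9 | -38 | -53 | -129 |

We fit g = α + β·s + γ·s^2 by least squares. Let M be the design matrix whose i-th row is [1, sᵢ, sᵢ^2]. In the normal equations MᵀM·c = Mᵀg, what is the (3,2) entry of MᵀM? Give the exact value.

Row 3 ↔ basis s^2, column 2 ↔ basis s, so (MᵀM)_{3,2} = Σᵢ (s^2)·(s) = (9)·(-3) + (0)·(0) + (4)·(2) + (25)·(5) + (36)·(6) + (100)·(10) = 1322.

1322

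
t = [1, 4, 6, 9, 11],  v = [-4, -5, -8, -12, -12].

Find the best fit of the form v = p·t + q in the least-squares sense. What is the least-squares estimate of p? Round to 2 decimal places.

Compute the Gram sums: Σt·t = 255, Σt = 31, Σ1 = 5.
Right-hand side: Σt·v = -312, Σv = -41.
So AᵀA·[p, q]ᵀ = Aᵀv: [[255, 31]; [31, 5]]·[p, q]ᵀ = [-312, -41]ᵀ.
Eliminating q: 5·(row 1) − 31·(row 2) gives 314·p = 5·(-312) − 31·(-41) = -289, so p = -289/314.
Then q = ((-41) − 31·(-289/314))/5 = -783/314.

p = -0.92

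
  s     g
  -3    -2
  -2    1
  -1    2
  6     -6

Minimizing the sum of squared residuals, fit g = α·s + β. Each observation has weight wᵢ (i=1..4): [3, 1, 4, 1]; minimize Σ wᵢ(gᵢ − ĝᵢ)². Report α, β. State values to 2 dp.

α = -0.50, β = -0.83

With design matrix M, MᵀWM = [[71, -9]; [-9, 9]] and MᵀWg = [-28, -3]ᵀ.
Eliminating β: 9·(row 1) − (-9)·(row 2) gives 558·α = 9·(-28) − (-9)·(-3) = -279, so α = -1/2.
Then β = ((-3) − (-9)·(-1/2))/9 = -5/6.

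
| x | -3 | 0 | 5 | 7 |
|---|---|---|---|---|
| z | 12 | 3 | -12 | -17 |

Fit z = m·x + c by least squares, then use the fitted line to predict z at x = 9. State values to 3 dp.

ẑ = -23.239

Setting ∂/∂m … = 0 gives: 83·m + 9·c = -215;  9·m + 4·c = -14.
(Σx·x = 83, Σx = 9, Σ1 = 4, Σx·z = -215, Σz = -14.)
Determinant 83·4 − 9² = 251.
m = ((-215)·4 − 9·(-14))/251 = -734/251; c = (83·(-14) − 9·(-215))/251 = 773/251.
At x = 9: ẑ = (-734/251)·(9) + (773/251)·(1) = -5833/251.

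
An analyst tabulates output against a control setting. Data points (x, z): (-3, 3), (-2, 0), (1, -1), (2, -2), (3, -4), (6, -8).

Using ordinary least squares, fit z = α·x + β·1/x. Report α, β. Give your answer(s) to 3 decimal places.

The normal system MᵀM·[α, β]ᵀ = Mᵀz is [[63, 6]; [6, 7/4]]·[α, β]ᵀ = [-74, -17/3]ᵀ.
Δ = 63·(7/4) − 6² = 297/4.
α = ((-74)·(7/4) − 6·(-17/3))/(297/4) = -382/297; β = (63·(-17/3) − 6·(-74))/(297/4) = 116/99.

α = -1.286, β = 1.172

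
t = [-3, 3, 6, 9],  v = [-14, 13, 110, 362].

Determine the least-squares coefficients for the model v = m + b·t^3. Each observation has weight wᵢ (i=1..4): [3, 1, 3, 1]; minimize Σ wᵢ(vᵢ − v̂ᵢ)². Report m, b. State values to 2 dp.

The normal equations are: 8·m + 1323·b = 663;  1323·m + 674325·b = 336663.
Determinant 8·674325 − 1323² = 3644271.
m = (663·674325 − 1323·336663)/3644271 = 2294/4999; b = (8·336663 − 1323·663)/3644271 = 67265/134973.

m = 0.46, b = 0.50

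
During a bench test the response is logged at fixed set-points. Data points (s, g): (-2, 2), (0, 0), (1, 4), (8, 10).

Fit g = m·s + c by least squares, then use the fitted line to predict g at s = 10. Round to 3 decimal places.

The normal equations are: 69·m + 7·c = 80;  7·m + 4·c = 16.
Eliminating c: 4·(row 1) − 7·(row 2) gives 227·m = 4·80 − 7·16 = 208, so m = 208/227.
Then c = (16 − 7·(208/227))/4 = 544/227.
At s = 10: ĝ = (208/227)·(10) + (544/227)·(1) = 2624/227.

ĝ = 11.559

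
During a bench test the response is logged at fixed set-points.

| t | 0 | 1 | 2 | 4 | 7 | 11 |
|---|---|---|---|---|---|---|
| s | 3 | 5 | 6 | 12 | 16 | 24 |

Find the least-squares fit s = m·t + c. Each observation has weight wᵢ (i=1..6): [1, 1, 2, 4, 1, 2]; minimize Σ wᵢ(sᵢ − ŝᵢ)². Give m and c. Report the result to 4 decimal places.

From the data, Σwᵢ·t·t = 364, Σwᵢ·t = 50, Σwᵢ·1 = 11.
Right-hand side: Σwᵢ·t·s = 861, Σwᵢ·s = 132.
XᵀWX·[m, c]ᵀ = XᵀWs becomes [[364, 50]; [50, 11]]·[m, c]ᵀ = [861, 132]ᵀ.
Eliminating c: 11·(row 1) − 50·(row 2) gives 1504·m = 11·861 − 50·132 = 2871, so m = 2871/1504.
Then c = (132 − 50·(2871/1504))/11 = 2499/752.

m = 1.9089, c = 3.3231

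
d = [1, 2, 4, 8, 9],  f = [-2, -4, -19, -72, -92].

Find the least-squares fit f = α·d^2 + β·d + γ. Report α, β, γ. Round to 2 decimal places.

α = -1.13, β = 0.07, γ = -0.50

Sums needed: Σd^2·d^2 = 10930, Σd^2·d = 1314, Σd^2 = 166, Σd·d = 166, Σd = 24, Σ1 = 5.
Moment sums: Σd^2·f = -12382, Σd·f = -1490, Σf = -189.
So AᵀA·[α, β, γ]ᵀ = Aᵀf: [[10930, 1314, 166]; [1314, 166, 24]; [166, 24, 5]]·[α, β, γ]ᵀ = [-12382, -1490, -189]ᵀ.
Solving the 3×3 system (Gaussian elimination) gives α = -11027/9724, β = 709/9724, γ = -2437/4862.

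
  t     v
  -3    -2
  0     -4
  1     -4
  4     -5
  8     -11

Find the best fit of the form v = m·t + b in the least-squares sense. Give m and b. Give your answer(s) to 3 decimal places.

m = -0.771, b = -3.657

Sums needed: Σt·t = 90, Σt = 10, Σ1 = 5.
Right-hand side: Σt·v = -106, Σv = -26.
So XᵀX·[m, b]ᵀ = Xᵀv: [[90, 10]; [10, 5]]·[m, b]ᵀ = [-106, -26]ᵀ.
Eliminating b: 5·(row 1) − 10·(row 2) gives 350·m = 5·(-106) − 10·(-26) = -270, so m = -27/35.
Then b = ((-26) − 10·(-27/35))/5 = -128/35.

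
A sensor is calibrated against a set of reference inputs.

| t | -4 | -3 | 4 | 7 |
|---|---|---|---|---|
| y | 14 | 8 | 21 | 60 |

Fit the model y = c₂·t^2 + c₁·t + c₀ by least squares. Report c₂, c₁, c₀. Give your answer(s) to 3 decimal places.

c₂ = 1.096, c₁ = 0.853, c₀ = 0.246

Sums needed: Σt^2·t^2 = 2994, Σt^2·t = 316, Σt^2 = 90, Σt·t = 90, Σt = 4, Σ1 = 4.
For Xᵀy: Σt^2·y = 3572, Σt·y = 424, Σy = 103.
So XᵀX·[c₂, c₁, c₀]ᵀ = Xᵀy: [[2994, 316, 90]; [316, 90, 4]; [90, 4, 4]]·[c₂, c₁, c₀]ᵀ = [3572, 424, 103]ᵀ.
Solving the 3×3 system (Gaussian elimination) gives c₂ = 35341/32258, c₁ = 13766/16129, c₀ = 7939/32258.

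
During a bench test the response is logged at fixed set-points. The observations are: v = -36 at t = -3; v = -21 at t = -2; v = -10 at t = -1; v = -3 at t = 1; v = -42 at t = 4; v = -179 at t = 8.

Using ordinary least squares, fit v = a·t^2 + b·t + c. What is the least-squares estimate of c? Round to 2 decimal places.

From the data, Σt^2·t^2 = 4451, Σt^2·t = 541, Σt^2 = 95, Σt·t = 95, Σt = 7, Σ1 = 6.
And Σt^2·v = -12549, Σt·v = -1443, Σv = -291.
MᵀM·[a, b, c]ᵀ = Mᵀv becomes [[4451, 541, 95]; [541, 95, 7]; [95, 7, 6]]·[a, b, c]ᵀ = [-12549, -1443, -291]ᵀ.
Row-reducing yields a = -107449/35420, b = 82169/35420, c = -56229/17710.

c = -3.17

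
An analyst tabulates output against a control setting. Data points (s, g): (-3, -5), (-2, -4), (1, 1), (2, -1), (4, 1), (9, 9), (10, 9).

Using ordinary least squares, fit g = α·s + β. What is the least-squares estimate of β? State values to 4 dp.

β = -1.8675

Normal-equation sums: Σs·s = 215, Σs = 21, Σ1 = 7.
Moment sums: Σs·g = 197, Σg = 10.
Normal equations: [[215, 21]; [21, 7]]·[α, β]ᵀ = [197, 10]ᵀ.
det = 215·7 − 21² = 1064.
α = (197·7 − 21·10)/1064 = 167/152; β = (215·10 − 21·197)/1064 = -1987/1064.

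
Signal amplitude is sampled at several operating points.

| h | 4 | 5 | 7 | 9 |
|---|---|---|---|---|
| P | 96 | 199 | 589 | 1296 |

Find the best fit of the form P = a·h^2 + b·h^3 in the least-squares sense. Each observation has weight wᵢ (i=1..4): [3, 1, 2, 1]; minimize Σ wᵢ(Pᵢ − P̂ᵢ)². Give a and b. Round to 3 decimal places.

a = -1.993, b = 2.000

Normal-equation sums: Σwᵢ·h^2·h^2 = 12756, Σwᵢ·h^2·h^3 = 98860, Σwᵢ·h^3·h^3 = 794652.
Right-hand side: Σwᵢ·h^2·P = 172281, Σwᵢ·h^3·P = 1392145.
Δ = 12756·794652 − 98860² = 363281312.
a = (172281·794652 − 98860·1392145)/363281312 = -45250843/22705082; b = (12756·1392145 − 98860·172281)/363281312 = 90812745/45410164.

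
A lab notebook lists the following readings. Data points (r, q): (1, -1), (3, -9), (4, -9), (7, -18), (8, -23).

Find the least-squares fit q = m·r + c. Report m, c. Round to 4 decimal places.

m = -2.9518, c = 1.5783

Compute the Gram sums: Σr·r = 139, Σr = 23, Σ1 = 5.
Moment sums: Σr·q = -374, Σq = -60.
Normal equations: [[139, 23]; [23, 5]]·[m, c]ᵀ = [-374, -60]ᵀ.
Eliminating c: 5·(row 1) − 23·(row 2) gives 166·m = 5·(-374) − 23·(-60) = -490, so m = -245/83.
Then c = ((-60) − 23·(-245/83))/5 = 131/83.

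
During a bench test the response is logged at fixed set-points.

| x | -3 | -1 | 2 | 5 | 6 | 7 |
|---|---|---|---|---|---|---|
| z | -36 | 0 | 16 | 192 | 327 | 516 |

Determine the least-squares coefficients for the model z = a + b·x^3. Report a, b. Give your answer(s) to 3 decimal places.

a = 3.650, b = 1.496

MᵀM·[a, b]ᵀ = Mᵀz reads: 6·a + 664·b = 1015;  664·a + 180724·b = 272720.
(Σ1 = 6, Σx^3 = 664, Σx^3·x^3 = 180724, Σz = 1015, Σx^3·z = 272720.)
Δ = 6·180724 − 664² = 643448.
a = (1015·180724 − 664·272720)/643448 = 587195/160862; b = (6·272720 − 664·1015)/643448 = 120295/80431.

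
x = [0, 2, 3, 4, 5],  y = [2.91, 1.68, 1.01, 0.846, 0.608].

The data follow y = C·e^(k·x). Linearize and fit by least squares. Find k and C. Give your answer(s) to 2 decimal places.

Let Y = ln y. Fitting Y = k·x + ln C by least squares:
XᵀX = [[54.0000, 14.0000]; [14.0000, 5]], rhs = [-2.0894, 0.9321]ᵀ  (here Σx = 14.0000, Σ(x)² = 54.0000, Σln y = 0.9321, Σx·ln y = -2.0894).
Slope k = (n·Σx·ln y − Σx·Σln y)/(n·Σ(x)² − (Σx)²) = (5·-2.0894 − 14.0000·0.9321)/74.0000 = -0.31752; ln C = (Σln y − k·Σx)/n = 1.07546, so C = exp(1.07546) = 2.93134.

k = -0.32, C = 2.93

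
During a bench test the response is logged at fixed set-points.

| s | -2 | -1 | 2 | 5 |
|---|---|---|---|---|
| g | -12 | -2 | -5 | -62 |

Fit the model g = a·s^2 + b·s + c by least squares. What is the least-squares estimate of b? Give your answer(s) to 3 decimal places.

The normal system AᵀA·[a, b, c]ᵀ = Aᵀg is [[658, 124, 34]; [124, 34, 4]; [34, 4, 4]]·[a, b, c]ᵀ = [-1620, -294, -81]ᵀ.
Solving the 3×3 system (Gaussian elimination) gives a = -65/22, b = 97/55, c = 31/10.

b = 1.764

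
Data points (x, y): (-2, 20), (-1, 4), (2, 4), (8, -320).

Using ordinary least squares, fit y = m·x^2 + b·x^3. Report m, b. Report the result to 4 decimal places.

m = 3.0000, b = -1.0000

Compute the Gram sums: Σx^2·x^2 = 4129, Σx^2·x^3 = 32767, Σx^3·x^3 = 262273.
And Σx^2·y = -20380, Σx^3·y = -163972.
So MᵀM·[m, b]ᵀ = Mᵀy: [[4129, 32767]; [32767, 262273]]·[m, b]ᵀ = [-20380, -163972]ᵀ.
Eliminating b: 262273·(row 1) − 32767·(row 2) gives 9248928·m = 262273·(-20380) − 32767·(-163972) = 27746784, so m = 3.
Then b = ((-163972) − 32767·3)/262273 = -1.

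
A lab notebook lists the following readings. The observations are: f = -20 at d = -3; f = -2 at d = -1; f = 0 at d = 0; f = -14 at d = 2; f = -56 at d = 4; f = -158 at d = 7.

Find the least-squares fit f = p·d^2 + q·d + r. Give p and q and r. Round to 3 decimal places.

Entries of MᵀM: Σd^2·d^2 = 2755, Σd^2·d = 387, Σd^2 = 79, Σd·d = 79, Σd = 9, Σ1 = 6.
Right-hand side: Σd^2·f = -8876, Σd·f = -1296, Σf = -250.
MᵀM·[p, q, r]ᵀ = Mᵀf becomes [[2755, 387, 79]; [387, 79, 9]; [79, 9, 6]]·[p, q, r]ᵀ = [-8876, -1296, -250]ᵀ.
Solving the 3×3 system (Gaussian elimination) gives p = -22216/7543, q = -14994/7543, r = 710/7543.

p = -2.945, q = -1.988, r = 0.094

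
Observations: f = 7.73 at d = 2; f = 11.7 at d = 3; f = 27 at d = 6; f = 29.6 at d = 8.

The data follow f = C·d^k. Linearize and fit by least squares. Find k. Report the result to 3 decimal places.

Let Y = ln f. Fitting Y = k·ln d + ln C by least squares:
Σln d = 5.6630, Σ(ln d)² = 9.2219, Σln f = 11.1883, Σln d·ln f = 17.0697.
Normal system: [[9.2219, 5.6630]; [5.6630, 4]]·[k, ln C]ᵀ = [17.0697, 11.1883]ᵀ.
Solving (det = 4.8184): k = 1.02107, ln C = 1.35150.

k = 1.021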